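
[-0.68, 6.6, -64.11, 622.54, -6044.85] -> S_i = -0.68*(-9.71)^i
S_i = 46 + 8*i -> [46, 54, 62, 70, 78]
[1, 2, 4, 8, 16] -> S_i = 1*2^i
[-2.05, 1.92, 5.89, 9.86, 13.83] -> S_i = -2.05 + 3.97*i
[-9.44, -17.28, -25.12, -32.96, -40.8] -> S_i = -9.44 + -7.84*i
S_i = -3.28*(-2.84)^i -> [-3.28, 9.32, -26.46, 75.13, -213.38]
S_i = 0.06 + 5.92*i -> [0.06, 5.98, 11.9, 17.82, 23.74]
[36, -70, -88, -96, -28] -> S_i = Random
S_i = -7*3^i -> [-7, -21, -63, -189, -567]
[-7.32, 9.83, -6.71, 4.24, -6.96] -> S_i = Random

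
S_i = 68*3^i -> [68, 204, 612, 1836, 5508]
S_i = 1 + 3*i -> [1, 4, 7, 10, 13]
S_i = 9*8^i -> [9, 72, 576, 4608, 36864]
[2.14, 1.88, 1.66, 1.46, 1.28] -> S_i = 2.14*0.88^i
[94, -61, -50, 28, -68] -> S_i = Random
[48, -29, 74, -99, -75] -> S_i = Random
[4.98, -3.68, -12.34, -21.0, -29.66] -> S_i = 4.98 + -8.66*i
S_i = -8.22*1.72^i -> [-8.22, -14.14, -24.32, -41.83, -71.94]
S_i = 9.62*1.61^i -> [9.62, 15.49, 24.94, 40.15, 64.64]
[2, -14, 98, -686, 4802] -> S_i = 2*-7^i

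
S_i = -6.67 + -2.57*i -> [-6.67, -9.24, -11.81, -14.38, -16.95]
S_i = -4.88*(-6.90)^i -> [-4.88, 33.67, -232.34, 1603.12, -11061.56]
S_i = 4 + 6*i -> [4, 10, 16, 22, 28]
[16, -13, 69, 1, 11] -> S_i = Random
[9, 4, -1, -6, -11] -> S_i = 9 + -5*i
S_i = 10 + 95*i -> [10, 105, 200, 295, 390]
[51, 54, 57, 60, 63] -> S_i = 51 + 3*i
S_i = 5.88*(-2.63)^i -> [5.88, -15.46, 40.67, -106.97, 281.32]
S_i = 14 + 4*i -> [14, 18, 22, 26, 30]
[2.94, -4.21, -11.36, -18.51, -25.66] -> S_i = 2.94 + -7.15*i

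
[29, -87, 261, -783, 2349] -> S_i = 29*-3^i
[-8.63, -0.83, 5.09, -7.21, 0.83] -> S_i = Random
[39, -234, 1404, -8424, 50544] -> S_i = 39*-6^i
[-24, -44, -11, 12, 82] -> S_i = Random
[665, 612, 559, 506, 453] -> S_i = 665 + -53*i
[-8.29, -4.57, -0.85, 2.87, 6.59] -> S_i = -8.29 + 3.72*i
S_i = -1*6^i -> [-1, -6, -36, -216, -1296]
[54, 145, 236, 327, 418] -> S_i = 54 + 91*i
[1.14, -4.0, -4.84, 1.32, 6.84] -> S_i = Random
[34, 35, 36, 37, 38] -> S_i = 34 + 1*i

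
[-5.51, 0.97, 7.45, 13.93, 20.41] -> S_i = -5.51 + 6.48*i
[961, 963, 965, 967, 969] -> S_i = 961 + 2*i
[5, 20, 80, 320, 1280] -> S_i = 5*4^i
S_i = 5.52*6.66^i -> [5.52, 36.76, 244.84, 1630.65, 10860.15]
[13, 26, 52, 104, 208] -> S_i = 13*2^i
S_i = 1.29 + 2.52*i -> [1.29, 3.81, 6.33, 8.85, 11.37]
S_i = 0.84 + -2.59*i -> [0.84, -1.75, -4.34, -6.93, -9.52]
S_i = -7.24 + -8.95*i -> [-7.24, -16.19, -25.14, -34.09, -43.04]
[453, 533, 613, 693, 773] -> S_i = 453 + 80*i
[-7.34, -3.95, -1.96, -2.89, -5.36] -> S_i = Random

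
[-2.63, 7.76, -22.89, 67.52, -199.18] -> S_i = -2.63*(-2.95)^i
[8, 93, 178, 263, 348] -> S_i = 8 + 85*i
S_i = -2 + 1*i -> [-2, -1, 0, 1, 2]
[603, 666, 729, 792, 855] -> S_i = 603 + 63*i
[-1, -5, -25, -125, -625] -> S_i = -1*5^i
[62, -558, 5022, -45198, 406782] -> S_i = 62*-9^i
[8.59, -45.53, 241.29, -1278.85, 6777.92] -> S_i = 8.59*(-5.30)^i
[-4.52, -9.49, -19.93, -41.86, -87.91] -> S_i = -4.52*2.10^i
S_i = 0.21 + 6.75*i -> [0.21, 6.96, 13.71, 20.46, 27.21]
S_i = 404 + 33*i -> [404, 437, 470, 503, 536]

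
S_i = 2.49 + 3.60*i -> [2.49, 6.09, 9.69, 13.29, 16.89]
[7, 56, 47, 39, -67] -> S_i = Random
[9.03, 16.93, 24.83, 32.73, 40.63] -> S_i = 9.03 + 7.90*i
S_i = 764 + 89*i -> [764, 853, 942, 1031, 1120]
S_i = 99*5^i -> [99, 495, 2475, 12375, 61875]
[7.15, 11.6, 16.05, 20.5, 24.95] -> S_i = 7.15 + 4.45*i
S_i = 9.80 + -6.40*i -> [9.8, 3.4, -3.0, -9.4, -15.8]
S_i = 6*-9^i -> [6, -54, 486, -4374, 39366]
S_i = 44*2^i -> [44, 88, 176, 352, 704]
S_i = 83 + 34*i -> [83, 117, 151, 185, 219]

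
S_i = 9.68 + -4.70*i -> [9.68, 4.98, 0.28, -4.42, -9.12]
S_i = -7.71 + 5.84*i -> [-7.71, -1.87, 3.97, 9.81, 15.65]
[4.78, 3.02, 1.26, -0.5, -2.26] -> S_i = 4.78 + -1.76*i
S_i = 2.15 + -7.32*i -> [2.15, -5.17, -12.49, -19.81, -27.13]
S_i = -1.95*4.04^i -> [-1.95, -7.88, -31.83, -128.58, -519.47]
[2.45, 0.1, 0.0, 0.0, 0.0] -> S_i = 2.45*0.04^i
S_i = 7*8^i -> [7, 56, 448, 3584, 28672]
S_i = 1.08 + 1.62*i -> [1.08, 2.7, 4.32, 5.94, 7.56]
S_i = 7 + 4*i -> [7, 11, 15, 19, 23]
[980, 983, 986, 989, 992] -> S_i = 980 + 3*i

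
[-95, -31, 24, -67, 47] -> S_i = Random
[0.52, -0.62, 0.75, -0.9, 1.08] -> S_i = 0.52*(-1.20)^i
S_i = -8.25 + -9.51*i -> [-8.25, -17.76, -27.27, -36.78, -46.29]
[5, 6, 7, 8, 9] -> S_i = 5 + 1*i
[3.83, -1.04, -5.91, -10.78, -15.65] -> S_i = 3.83 + -4.87*i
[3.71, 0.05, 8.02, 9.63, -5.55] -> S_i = Random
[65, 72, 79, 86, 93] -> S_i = 65 + 7*i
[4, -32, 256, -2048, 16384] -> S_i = 4*-8^i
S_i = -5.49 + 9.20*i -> [-5.49, 3.71, 12.91, 22.11, 31.31]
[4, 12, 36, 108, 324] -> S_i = 4*3^i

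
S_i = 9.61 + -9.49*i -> [9.61, 0.12, -9.37, -18.86, -28.35]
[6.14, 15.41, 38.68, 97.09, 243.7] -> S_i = 6.14*2.51^i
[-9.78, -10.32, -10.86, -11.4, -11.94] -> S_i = -9.78 + -0.54*i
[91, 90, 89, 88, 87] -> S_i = 91 + -1*i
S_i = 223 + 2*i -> [223, 225, 227, 229, 231]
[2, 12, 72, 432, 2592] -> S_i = 2*6^i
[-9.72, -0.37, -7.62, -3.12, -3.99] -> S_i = Random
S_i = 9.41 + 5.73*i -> [9.41, 15.14, 20.87, 26.6, 32.33]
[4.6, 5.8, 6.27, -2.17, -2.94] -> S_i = Random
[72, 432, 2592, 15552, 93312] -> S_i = 72*6^i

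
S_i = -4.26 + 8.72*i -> [-4.26, 4.46, 13.18, 21.9, 30.62]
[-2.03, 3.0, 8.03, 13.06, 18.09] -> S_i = -2.03 + 5.03*i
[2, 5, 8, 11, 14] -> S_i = 2 + 3*i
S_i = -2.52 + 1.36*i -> [-2.52, -1.16, 0.2, 1.56, 2.92]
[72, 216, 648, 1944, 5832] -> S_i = 72*3^i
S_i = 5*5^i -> [5, 25, 125, 625, 3125]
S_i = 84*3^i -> [84, 252, 756, 2268, 6804]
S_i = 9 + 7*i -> [9, 16, 23, 30, 37]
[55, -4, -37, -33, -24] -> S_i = Random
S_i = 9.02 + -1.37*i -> [9.02, 7.65, 6.28, 4.91, 3.54]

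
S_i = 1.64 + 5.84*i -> [1.64, 7.48, 13.32, 19.16, 25.0]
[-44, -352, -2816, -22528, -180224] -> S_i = -44*8^i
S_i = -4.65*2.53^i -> [-4.65, -11.76, -29.76, -75.3, -190.52]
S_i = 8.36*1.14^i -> [8.36, 9.53, 10.86, 12.39, 14.12]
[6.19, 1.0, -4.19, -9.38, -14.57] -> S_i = 6.19 + -5.19*i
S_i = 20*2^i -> [20, 40, 80, 160, 320]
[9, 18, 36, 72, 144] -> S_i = 9*2^i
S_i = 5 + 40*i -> [5, 45, 85, 125, 165]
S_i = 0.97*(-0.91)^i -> [0.97, -0.88, 0.8, -0.73, 0.67]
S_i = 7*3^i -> [7, 21, 63, 189, 567]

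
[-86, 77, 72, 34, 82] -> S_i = Random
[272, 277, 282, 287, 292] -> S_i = 272 + 5*i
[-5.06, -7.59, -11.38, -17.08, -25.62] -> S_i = -5.06*1.50^i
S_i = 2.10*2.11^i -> [2.1, 4.43, 9.35, 19.73, 41.62]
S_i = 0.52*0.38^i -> [0.52, 0.2, 0.08, 0.03, 0.01]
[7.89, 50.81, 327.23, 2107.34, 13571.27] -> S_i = 7.89*6.44^i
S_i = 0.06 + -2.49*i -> [0.06, -2.43, -4.92, -7.41, -9.9]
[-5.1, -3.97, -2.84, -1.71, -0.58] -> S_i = -5.10 + 1.13*i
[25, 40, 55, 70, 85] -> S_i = 25 + 15*i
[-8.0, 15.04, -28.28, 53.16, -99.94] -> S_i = -8.00*(-1.88)^i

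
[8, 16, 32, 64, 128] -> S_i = 8*2^i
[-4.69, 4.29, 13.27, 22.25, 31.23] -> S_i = -4.69 + 8.98*i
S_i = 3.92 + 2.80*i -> [3.92, 6.72, 9.52, 12.32, 15.12]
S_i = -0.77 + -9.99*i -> [-0.77, -10.76, -20.75, -30.74, -40.73]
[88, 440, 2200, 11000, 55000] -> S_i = 88*5^i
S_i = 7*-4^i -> [7, -28, 112, -448, 1792]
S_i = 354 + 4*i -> [354, 358, 362, 366, 370]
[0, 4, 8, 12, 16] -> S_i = 0 + 4*i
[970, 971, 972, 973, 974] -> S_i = 970 + 1*i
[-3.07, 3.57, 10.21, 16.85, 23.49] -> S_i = -3.07 + 6.64*i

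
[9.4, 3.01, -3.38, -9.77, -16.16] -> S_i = 9.40 + -6.39*i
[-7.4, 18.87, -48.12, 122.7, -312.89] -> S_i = -7.40*(-2.55)^i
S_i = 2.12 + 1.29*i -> [2.12, 3.41, 4.7, 5.99, 7.28]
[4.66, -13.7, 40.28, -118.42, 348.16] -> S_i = 4.66*(-2.94)^i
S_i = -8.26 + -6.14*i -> [-8.26, -14.4, -20.54, -26.68, -32.82]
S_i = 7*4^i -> [7, 28, 112, 448, 1792]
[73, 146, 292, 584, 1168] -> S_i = 73*2^i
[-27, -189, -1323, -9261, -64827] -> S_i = -27*7^i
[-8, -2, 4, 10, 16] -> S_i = -8 + 6*i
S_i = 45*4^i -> [45, 180, 720, 2880, 11520]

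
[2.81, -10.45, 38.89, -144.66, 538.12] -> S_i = 2.81*(-3.72)^i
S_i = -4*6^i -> [-4, -24, -144, -864, -5184]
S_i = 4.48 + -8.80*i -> [4.48, -4.32, -13.12, -21.92, -30.72]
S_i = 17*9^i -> [17, 153, 1377, 12393, 111537]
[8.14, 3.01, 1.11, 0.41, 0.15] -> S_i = 8.14*0.37^i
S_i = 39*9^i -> [39, 351, 3159, 28431, 255879]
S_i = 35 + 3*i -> [35, 38, 41, 44, 47]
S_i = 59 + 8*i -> [59, 67, 75, 83, 91]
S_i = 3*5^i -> [3, 15, 75, 375, 1875]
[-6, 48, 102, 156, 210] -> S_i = -6 + 54*i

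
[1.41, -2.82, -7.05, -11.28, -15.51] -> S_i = 1.41 + -4.23*i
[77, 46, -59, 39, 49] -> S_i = Random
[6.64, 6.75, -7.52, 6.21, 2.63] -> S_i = Random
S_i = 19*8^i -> [19, 152, 1216, 9728, 77824]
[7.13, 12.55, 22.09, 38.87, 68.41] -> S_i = 7.13*1.76^i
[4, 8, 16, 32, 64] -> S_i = 4*2^i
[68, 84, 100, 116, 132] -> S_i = 68 + 16*i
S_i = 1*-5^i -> [1, -5, 25, -125, 625]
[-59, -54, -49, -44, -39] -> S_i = -59 + 5*i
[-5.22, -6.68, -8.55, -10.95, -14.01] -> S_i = -5.22*1.28^i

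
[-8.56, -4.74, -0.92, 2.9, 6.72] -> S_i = -8.56 + 3.82*i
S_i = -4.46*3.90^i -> [-4.46, -17.39, -67.84, -264.56, -1031.79]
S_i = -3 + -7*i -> [-3, -10, -17, -24, -31]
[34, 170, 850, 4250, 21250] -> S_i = 34*5^i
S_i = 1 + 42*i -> [1, 43, 85, 127, 169]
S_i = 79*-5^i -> [79, -395, 1975, -9875, 49375]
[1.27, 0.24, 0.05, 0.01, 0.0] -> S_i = 1.27*0.19^i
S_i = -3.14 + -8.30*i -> [-3.14, -11.44, -19.74, -28.04, -36.34]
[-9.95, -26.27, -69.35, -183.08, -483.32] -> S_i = -9.95*2.64^i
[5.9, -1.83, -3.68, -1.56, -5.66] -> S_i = Random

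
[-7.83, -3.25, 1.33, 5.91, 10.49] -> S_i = -7.83 + 4.58*i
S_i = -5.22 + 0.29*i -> [-5.22, -4.93, -4.64, -4.35, -4.06]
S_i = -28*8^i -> [-28, -224, -1792, -14336, -114688]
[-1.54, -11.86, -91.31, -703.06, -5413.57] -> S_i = -1.54*7.70^i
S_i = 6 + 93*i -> [6, 99, 192, 285, 378]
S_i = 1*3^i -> [1, 3, 9, 27, 81]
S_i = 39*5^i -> [39, 195, 975, 4875, 24375]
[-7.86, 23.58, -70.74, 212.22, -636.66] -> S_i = -7.86*(-3.00)^i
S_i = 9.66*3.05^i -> [9.66, 29.46, 89.86, 274.08, 835.94]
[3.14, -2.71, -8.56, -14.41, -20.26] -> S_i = 3.14 + -5.85*i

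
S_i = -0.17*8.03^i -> [-0.17, -1.37, -10.96, -88.02, -706.82]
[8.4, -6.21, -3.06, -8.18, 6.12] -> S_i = Random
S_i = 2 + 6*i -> [2, 8, 14, 20, 26]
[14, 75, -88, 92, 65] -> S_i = Random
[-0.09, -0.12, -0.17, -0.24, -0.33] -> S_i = -0.09*1.38^i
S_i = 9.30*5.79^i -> [9.3, 53.85, 311.77, 1805.17, 10451.95]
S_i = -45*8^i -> [-45, -360, -2880, -23040, -184320]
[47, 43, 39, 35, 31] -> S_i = 47 + -4*i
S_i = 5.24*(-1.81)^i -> [5.24, -9.48, 17.17, -31.07, 56.24]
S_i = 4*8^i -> [4, 32, 256, 2048, 16384]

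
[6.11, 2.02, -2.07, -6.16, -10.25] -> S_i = 6.11 + -4.09*i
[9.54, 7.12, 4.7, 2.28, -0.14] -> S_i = 9.54 + -2.42*i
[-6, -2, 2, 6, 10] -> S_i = -6 + 4*i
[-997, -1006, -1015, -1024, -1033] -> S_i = -997 + -9*i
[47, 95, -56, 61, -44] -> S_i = Random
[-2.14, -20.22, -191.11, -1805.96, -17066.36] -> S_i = -2.14*9.45^i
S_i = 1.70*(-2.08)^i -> [1.7, -3.54, 7.35, -15.3, 31.82]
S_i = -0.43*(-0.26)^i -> [-0.43, 0.11, -0.03, 0.01, -0.0]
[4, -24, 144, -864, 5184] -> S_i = 4*-6^i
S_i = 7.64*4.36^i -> [7.64, 33.31, 145.23, 633.22, 2760.83]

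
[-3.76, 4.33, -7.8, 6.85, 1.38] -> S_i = Random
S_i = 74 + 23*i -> [74, 97, 120, 143, 166]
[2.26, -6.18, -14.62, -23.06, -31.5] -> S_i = 2.26 + -8.44*i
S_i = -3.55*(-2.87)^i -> [-3.55, 10.19, -29.24, 83.92, -240.86]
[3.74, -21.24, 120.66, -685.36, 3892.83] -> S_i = 3.74*(-5.68)^i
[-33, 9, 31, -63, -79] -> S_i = Random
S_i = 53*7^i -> [53, 371, 2597, 18179, 127253]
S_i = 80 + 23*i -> [80, 103, 126, 149, 172]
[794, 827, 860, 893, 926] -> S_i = 794 + 33*i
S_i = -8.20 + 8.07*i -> [-8.2, -0.13, 7.94, 16.01, 24.08]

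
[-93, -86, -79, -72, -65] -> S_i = -93 + 7*i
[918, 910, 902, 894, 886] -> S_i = 918 + -8*i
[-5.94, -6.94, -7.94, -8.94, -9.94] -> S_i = -5.94 + -1.00*i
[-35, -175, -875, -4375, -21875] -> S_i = -35*5^i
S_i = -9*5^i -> [-9, -45, -225, -1125, -5625]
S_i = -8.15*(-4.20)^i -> [-8.15, 34.23, -143.77, 603.82, -2536.03]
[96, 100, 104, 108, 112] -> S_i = 96 + 4*i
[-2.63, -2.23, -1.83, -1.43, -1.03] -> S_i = -2.63 + 0.40*i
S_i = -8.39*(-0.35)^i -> [-8.39, 2.94, -1.03, 0.36, -0.13]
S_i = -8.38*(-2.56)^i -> [-8.38, 21.45, -54.92, 140.59, -359.92]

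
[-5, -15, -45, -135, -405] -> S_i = -5*3^i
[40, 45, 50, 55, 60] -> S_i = 40 + 5*i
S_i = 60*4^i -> [60, 240, 960, 3840, 15360]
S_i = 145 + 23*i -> [145, 168, 191, 214, 237]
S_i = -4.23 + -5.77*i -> [-4.23, -10.0, -15.77, -21.54, -27.31]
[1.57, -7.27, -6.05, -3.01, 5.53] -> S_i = Random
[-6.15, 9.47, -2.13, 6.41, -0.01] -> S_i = Random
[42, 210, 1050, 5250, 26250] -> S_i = 42*5^i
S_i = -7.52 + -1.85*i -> [-7.52, -9.37, -11.22, -13.07, -14.92]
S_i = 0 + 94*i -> [0, 94, 188, 282, 376]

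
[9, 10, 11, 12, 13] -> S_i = 9 + 1*i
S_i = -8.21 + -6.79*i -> [-8.21, -15.0, -21.79, -28.58, -35.37]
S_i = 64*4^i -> [64, 256, 1024, 4096, 16384]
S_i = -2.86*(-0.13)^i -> [-2.86, 0.37, -0.05, 0.01, -0.0]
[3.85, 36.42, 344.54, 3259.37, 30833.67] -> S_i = 3.85*9.46^i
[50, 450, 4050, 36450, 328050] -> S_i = 50*9^i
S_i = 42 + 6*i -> [42, 48, 54, 60, 66]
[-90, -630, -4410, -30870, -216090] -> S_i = -90*7^i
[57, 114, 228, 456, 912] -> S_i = 57*2^i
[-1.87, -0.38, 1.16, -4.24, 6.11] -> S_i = Random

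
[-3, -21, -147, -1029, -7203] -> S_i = -3*7^i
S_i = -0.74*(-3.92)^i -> [-0.74, 2.9, -11.37, 44.57, -174.73]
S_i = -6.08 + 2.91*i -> [-6.08, -3.17, -0.26, 2.65, 5.56]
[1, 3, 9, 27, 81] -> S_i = 1*3^i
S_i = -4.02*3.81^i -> [-4.02, -15.32, -58.35, -222.33, -847.08]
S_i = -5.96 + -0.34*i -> [-5.96, -6.3, -6.64, -6.98, -7.32]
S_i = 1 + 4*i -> [1, 5, 9, 13, 17]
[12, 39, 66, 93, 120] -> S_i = 12 + 27*i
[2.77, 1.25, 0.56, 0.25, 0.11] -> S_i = 2.77*0.45^i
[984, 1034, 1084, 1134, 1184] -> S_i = 984 + 50*i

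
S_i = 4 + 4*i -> [4, 8, 12, 16, 20]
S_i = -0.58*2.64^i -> [-0.58, -1.53, -4.04, -10.67, -28.17]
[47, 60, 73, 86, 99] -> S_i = 47 + 13*i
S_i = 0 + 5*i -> [0, 5, 10, 15, 20]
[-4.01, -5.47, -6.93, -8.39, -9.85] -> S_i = -4.01 + -1.46*i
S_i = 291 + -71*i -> [291, 220, 149, 78, 7]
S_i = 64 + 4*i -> [64, 68, 72, 76, 80]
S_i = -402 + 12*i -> [-402, -390, -378, -366, -354]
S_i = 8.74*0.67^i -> [8.74, 5.86, 3.92, 2.63, 1.76]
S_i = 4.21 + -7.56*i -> [4.21, -3.35, -10.91, -18.47, -26.03]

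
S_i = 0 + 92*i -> [0, 92, 184, 276, 368]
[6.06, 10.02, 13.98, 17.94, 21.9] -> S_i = 6.06 + 3.96*i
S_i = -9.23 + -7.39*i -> [-9.23, -16.62, -24.01, -31.4, -38.79]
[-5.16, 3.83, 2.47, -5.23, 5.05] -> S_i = Random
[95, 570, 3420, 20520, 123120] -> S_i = 95*6^i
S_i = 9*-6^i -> [9, -54, 324, -1944, 11664]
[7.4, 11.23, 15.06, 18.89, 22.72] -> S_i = 7.40 + 3.83*i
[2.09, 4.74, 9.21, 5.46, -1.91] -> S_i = Random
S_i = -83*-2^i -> [-83, 166, -332, 664, -1328]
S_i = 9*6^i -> [9, 54, 324, 1944, 11664]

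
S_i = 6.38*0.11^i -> [6.38, 0.7, 0.08, 0.01, 0.0]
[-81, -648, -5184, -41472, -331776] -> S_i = -81*8^i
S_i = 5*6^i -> [5, 30, 180, 1080, 6480]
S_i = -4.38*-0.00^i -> [-4.38, 0.0, -0.0, 0.0, -0.0]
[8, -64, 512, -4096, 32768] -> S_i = 8*-8^i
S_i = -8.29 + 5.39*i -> [-8.29, -2.9, 2.49, 7.88, 13.27]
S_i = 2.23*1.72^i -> [2.23, 3.84, 6.6, 11.35, 19.52]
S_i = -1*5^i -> [-1, -5, -25, -125, -625]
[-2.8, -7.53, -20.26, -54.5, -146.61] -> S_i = -2.80*2.69^i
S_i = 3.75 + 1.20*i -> [3.75, 4.95, 6.15, 7.35, 8.55]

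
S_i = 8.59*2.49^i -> [8.59, 21.39, 53.26, 132.61, 330.21]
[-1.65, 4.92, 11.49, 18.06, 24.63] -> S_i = -1.65 + 6.57*i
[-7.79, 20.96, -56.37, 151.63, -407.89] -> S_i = -7.79*(-2.69)^i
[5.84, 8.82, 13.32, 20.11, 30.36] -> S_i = 5.84*1.51^i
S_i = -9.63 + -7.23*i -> [-9.63, -16.86, -24.09, -31.32, -38.55]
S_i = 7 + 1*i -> [7, 8, 9, 10, 11]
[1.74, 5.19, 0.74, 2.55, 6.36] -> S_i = Random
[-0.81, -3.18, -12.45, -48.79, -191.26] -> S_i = -0.81*3.92^i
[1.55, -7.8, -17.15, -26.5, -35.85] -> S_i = 1.55 + -9.35*i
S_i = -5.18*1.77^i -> [-5.18, -9.17, -16.23, -28.72, -50.84]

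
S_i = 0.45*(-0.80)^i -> [0.45, -0.36, 0.29, -0.23, 0.18]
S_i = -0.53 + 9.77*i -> [-0.53, 9.24, 19.01, 28.78, 38.55]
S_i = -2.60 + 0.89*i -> [-2.6, -1.71, -0.82, 0.07, 0.96]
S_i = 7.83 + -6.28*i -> [7.83, 1.55, -4.73, -11.01, -17.29]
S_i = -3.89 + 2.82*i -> [-3.89, -1.07, 1.75, 4.57, 7.39]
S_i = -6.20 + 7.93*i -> [-6.2, 1.73, 9.66, 17.59, 25.52]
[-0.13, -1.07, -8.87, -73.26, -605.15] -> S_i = -0.13*8.26^i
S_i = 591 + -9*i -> [591, 582, 573, 564, 555]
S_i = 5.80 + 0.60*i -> [5.8, 6.4, 7.0, 7.6, 8.2]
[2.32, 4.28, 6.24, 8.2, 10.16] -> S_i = 2.32 + 1.96*i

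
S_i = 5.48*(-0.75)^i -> [5.48, -4.11, 3.08, -2.31, 1.73]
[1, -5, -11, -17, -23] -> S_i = 1 + -6*i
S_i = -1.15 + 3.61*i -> [-1.15, 2.46, 6.07, 9.68, 13.29]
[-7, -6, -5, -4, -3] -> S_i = -7 + 1*i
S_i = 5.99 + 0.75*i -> [5.99, 6.74, 7.49, 8.24, 8.99]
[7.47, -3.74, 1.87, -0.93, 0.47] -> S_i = 7.47*(-0.50)^i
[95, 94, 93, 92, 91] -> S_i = 95 + -1*i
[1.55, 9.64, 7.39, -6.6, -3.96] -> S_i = Random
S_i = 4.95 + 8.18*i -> [4.95, 13.13, 21.31, 29.49, 37.67]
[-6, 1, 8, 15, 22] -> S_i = -6 + 7*i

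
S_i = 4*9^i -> [4, 36, 324, 2916, 26244]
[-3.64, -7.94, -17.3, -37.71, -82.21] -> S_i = -3.64*2.18^i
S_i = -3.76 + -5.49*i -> [-3.76, -9.25, -14.74, -20.23, -25.72]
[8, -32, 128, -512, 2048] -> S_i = 8*-4^i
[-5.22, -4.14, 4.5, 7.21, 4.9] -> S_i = Random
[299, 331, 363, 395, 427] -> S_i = 299 + 32*i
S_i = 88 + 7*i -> [88, 95, 102, 109, 116]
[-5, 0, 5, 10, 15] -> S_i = -5 + 5*i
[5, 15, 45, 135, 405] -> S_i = 5*3^i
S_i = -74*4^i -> [-74, -296, -1184, -4736, -18944]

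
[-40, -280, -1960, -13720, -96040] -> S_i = -40*7^i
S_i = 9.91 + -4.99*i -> [9.91, 4.92, -0.07, -5.06, -10.05]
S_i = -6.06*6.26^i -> [-6.06, -37.94, -237.48, -1486.61, -9306.15]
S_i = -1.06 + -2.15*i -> [-1.06, -3.21, -5.36, -7.51, -9.66]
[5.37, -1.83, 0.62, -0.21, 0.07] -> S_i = 5.37*(-0.34)^i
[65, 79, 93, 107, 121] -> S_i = 65 + 14*i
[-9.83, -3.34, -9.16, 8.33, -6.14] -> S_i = Random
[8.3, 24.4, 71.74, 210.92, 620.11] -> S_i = 8.30*2.94^i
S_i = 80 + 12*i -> [80, 92, 104, 116, 128]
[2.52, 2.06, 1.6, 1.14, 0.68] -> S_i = 2.52 + -0.46*i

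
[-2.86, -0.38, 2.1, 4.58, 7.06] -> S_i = -2.86 + 2.48*i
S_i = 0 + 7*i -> [0, 7, 14, 21, 28]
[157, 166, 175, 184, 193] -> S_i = 157 + 9*i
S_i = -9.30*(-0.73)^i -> [-9.3, 6.79, -4.96, 3.62, -2.64]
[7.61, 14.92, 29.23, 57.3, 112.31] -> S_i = 7.61*1.96^i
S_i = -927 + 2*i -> [-927, -925, -923, -921, -919]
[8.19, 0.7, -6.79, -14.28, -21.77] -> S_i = 8.19 + -7.49*i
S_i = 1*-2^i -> [1, -2, 4, -8, 16]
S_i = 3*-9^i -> [3, -27, 243, -2187, 19683]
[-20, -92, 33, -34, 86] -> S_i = Random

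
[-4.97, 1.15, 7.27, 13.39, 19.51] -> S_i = -4.97 + 6.12*i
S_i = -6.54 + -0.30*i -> [-6.54, -6.84, -7.14, -7.44, -7.74]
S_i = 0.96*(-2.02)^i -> [0.96, -1.94, 3.92, -7.91, 15.98]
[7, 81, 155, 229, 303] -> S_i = 7 + 74*i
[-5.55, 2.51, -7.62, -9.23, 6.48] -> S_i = Random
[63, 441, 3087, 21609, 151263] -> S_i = 63*7^i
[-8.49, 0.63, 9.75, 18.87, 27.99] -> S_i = -8.49 + 9.12*i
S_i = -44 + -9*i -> [-44, -53, -62, -71, -80]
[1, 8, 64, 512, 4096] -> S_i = 1*8^i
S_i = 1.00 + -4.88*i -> [1.0, -3.88, -8.76, -13.64, -18.52]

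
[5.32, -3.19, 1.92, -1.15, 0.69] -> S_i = 5.32*(-0.60)^i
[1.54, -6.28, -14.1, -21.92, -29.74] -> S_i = 1.54 + -7.82*i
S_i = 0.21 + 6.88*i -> [0.21, 7.09, 13.97, 20.85, 27.73]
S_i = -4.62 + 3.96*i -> [-4.62, -0.66, 3.3, 7.26, 11.22]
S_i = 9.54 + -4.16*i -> [9.54, 5.38, 1.22, -2.94, -7.1]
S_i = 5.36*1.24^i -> [5.36, 6.65, 8.24, 10.22, 12.67]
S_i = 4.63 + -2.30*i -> [4.63, 2.33, 0.03, -2.27, -4.57]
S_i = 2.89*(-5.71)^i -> [2.89, -16.5, 94.23, -538.03, 3072.15]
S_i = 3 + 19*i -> [3, 22, 41, 60, 79]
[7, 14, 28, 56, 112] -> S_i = 7*2^i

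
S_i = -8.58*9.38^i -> [-8.58, -80.48, -754.91, -7081.02, -66419.96]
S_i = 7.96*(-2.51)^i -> [7.96, -19.98, 50.15, -125.87, 315.94]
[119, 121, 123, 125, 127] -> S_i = 119 + 2*i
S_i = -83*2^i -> [-83, -166, -332, -664, -1328]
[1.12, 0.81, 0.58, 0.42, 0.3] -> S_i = 1.12*0.72^i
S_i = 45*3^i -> [45, 135, 405, 1215, 3645]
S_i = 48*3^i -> [48, 144, 432, 1296, 3888]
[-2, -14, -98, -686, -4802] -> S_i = -2*7^i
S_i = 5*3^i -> [5, 15, 45, 135, 405]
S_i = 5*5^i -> [5, 25, 125, 625, 3125]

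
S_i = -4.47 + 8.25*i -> [-4.47, 3.78, 12.03, 20.28, 28.53]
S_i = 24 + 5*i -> [24, 29, 34, 39, 44]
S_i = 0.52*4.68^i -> [0.52, 2.43, 11.39, 53.3, 249.45]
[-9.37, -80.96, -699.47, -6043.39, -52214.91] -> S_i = -9.37*8.64^i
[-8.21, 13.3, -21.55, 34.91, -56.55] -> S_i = -8.21*(-1.62)^i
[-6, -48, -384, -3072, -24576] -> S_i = -6*8^i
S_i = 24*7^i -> [24, 168, 1176, 8232, 57624]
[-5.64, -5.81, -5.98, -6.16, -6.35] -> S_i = -5.64*1.03^i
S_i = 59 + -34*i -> [59, 25, -9, -43, -77]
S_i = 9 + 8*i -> [9, 17, 25, 33, 41]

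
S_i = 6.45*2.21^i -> [6.45, 14.25, 31.5, 69.62, 153.86]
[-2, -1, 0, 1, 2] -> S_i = -2 + 1*i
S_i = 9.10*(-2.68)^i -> [9.1, -24.39, 65.36, -175.16, 469.44]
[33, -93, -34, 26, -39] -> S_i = Random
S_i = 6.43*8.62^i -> [6.43, 55.43, 477.78, 4118.44, 35500.96]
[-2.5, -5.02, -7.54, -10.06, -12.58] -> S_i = -2.50 + -2.52*i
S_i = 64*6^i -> [64, 384, 2304, 13824, 82944]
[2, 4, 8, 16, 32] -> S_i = 2*2^i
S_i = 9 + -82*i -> [9, -73, -155, -237, -319]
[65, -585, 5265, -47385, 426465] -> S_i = 65*-9^i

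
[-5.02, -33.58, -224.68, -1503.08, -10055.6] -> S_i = -5.02*6.69^i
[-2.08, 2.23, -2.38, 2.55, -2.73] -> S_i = -2.08*(-1.07)^i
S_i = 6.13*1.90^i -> [6.13, 11.65, 22.13, 42.05, 79.89]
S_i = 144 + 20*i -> [144, 164, 184, 204, 224]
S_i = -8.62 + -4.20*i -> [-8.62, -12.82, -17.02, -21.22, -25.42]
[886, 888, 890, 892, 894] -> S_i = 886 + 2*i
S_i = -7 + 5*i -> [-7, -2, 3, 8, 13]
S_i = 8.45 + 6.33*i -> [8.45, 14.78, 21.11, 27.44, 33.77]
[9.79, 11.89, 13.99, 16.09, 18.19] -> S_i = 9.79 + 2.10*i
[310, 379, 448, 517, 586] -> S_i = 310 + 69*i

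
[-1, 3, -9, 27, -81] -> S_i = -1*-3^i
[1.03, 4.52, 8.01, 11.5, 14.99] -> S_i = 1.03 + 3.49*i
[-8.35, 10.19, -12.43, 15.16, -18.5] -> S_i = -8.35*(-1.22)^i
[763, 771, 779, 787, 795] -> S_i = 763 + 8*i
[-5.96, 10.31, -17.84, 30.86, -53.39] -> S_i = -5.96*(-1.73)^i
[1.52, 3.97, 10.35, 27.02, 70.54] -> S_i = 1.52*2.61^i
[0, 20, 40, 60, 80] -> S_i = 0 + 20*i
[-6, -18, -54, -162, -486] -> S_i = -6*3^i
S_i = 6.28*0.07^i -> [6.28, 0.44, 0.03, 0.0, 0.0]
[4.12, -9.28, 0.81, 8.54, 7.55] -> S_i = Random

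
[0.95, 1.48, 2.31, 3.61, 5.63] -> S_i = 0.95*1.56^i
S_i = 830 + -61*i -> [830, 769, 708, 647, 586]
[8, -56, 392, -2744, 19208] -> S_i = 8*-7^i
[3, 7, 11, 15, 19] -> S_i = 3 + 4*i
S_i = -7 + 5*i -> [-7, -2, 3, 8, 13]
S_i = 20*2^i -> [20, 40, 80, 160, 320]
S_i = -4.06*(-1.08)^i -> [-4.06, 4.38, -4.74, 5.11, -5.52]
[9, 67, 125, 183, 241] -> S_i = 9 + 58*i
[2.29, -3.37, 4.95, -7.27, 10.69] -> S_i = 2.29*(-1.47)^i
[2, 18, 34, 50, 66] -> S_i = 2 + 16*i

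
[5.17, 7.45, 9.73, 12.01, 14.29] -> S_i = 5.17 + 2.28*i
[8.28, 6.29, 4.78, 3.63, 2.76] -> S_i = 8.28*0.76^i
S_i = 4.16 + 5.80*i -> [4.16, 9.96, 15.76, 21.56, 27.36]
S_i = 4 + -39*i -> [4, -35, -74, -113, -152]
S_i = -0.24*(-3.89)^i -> [-0.24, 0.93, -3.63, 14.13, -54.96]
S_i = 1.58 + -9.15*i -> [1.58, -7.57, -16.72, -25.87, -35.02]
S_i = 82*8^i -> [82, 656, 5248, 41984, 335872]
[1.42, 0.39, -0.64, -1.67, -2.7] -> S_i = 1.42 + -1.03*i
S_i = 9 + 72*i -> [9, 81, 153, 225, 297]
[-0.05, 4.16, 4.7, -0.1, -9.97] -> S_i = Random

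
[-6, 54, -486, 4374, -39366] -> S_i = -6*-9^i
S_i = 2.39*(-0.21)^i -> [2.39, -0.5, 0.11, -0.02, 0.0]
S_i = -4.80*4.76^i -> [-4.8, -22.85, -108.76, -517.68, -2464.16]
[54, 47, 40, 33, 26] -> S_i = 54 + -7*i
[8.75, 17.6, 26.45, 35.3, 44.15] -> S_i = 8.75 + 8.85*i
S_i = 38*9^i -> [38, 342, 3078, 27702, 249318]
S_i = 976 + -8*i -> [976, 968, 960, 952, 944]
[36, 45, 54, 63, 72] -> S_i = 36 + 9*i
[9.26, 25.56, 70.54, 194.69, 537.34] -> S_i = 9.26*2.76^i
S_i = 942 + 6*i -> [942, 948, 954, 960, 966]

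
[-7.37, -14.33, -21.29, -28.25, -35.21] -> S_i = -7.37 + -6.96*i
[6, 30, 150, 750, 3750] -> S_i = 6*5^i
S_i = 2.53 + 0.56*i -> [2.53, 3.09, 3.65, 4.21, 4.77]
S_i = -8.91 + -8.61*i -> [-8.91, -17.52, -26.13, -34.74, -43.35]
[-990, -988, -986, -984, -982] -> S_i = -990 + 2*i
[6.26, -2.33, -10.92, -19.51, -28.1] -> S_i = 6.26 + -8.59*i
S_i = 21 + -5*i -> [21, 16, 11, 6, 1]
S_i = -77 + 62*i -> [-77, -15, 47, 109, 171]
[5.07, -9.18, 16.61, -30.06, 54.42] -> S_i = 5.07*(-1.81)^i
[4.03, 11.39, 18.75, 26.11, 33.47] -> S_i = 4.03 + 7.36*i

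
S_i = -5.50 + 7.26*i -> [-5.5, 1.76, 9.02, 16.28, 23.54]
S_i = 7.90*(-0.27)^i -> [7.9, -2.13, 0.58, -0.16, 0.04]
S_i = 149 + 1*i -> [149, 150, 151, 152, 153]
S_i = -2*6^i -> [-2, -12, -72, -432, -2592]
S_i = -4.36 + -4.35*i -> [-4.36, -8.71, -13.06, -17.41, -21.76]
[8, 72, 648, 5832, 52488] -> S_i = 8*9^i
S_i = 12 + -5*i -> [12, 7, 2, -3, -8]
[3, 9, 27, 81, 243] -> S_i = 3*3^i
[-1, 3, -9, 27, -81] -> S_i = -1*-3^i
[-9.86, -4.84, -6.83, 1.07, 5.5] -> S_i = Random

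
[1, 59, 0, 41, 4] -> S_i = Random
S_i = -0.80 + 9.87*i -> [-0.8, 9.07, 18.94, 28.81, 38.68]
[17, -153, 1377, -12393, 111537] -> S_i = 17*-9^i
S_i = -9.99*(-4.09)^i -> [-9.99, 40.86, -167.11, 683.5, -2795.5]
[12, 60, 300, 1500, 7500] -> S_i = 12*5^i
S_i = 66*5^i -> [66, 330, 1650, 8250, 41250]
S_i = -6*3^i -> [-6, -18, -54, -162, -486]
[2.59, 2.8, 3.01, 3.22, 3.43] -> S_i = 2.59 + 0.21*i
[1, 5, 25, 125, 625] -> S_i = 1*5^i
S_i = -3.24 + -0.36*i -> [-3.24, -3.6, -3.96, -4.32, -4.68]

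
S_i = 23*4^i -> [23, 92, 368, 1472, 5888]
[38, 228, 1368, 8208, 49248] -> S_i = 38*6^i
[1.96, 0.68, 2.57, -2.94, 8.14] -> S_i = Random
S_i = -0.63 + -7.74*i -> [-0.63, -8.37, -16.11, -23.85, -31.59]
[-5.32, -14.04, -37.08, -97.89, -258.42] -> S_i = -5.32*2.64^i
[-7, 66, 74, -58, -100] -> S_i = Random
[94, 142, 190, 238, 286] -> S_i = 94 + 48*i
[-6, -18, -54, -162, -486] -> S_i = -6*3^i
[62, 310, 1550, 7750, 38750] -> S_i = 62*5^i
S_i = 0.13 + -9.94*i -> [0.13, -9.81, -19.75, -29.69, -39.63]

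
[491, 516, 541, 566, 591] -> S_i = 491 + 25*i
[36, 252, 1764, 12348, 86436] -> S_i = 36*7^i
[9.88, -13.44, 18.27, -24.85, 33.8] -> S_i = 9.88*(-1.36)^i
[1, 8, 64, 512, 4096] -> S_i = 1*8^i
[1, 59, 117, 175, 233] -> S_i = 1 + 58*i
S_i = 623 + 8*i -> [623, 631, 639, 647, 655]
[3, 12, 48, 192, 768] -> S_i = 3*4^i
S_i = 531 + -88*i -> [531, 443, 355, 267, 179]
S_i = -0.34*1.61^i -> [-0.34, -0.55, -0.88, -1.42, -2.28]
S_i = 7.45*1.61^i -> [7.45, 11.99, 19.31, 31.09, 50.06]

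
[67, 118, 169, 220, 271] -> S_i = 67 + 51*i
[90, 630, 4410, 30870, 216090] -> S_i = 90*7^i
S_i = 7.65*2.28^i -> [7.65, 17.44, 39.77, 90.67, 206.73]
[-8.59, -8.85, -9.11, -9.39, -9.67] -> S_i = -8.59*1.03^i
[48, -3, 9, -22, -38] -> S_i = Random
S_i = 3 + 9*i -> [3, 12, 21, 30, 39]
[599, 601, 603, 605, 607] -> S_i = 599 + 2*i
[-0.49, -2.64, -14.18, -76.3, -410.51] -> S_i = -0.49*5.38^i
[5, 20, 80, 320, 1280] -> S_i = 5*4^i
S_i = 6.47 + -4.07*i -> [6.47, 2.4, -1.67, -5.74, -9.81]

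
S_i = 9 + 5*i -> [9, 14, 19, 24, 29]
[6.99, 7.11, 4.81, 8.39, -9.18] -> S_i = Random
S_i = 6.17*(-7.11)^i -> [6.17, -43.87, 311.91, -2217.65, 15767.53]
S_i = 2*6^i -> [2, 12, 72, 432, 2592]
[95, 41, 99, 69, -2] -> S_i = Random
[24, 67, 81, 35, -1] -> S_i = Random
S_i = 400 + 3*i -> [400, 403, 406, 409, 412]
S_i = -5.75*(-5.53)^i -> [-5.75, 31.8, -175.84, 972.4, -5377.35]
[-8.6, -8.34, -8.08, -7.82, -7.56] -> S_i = -8.60 + 0.26*i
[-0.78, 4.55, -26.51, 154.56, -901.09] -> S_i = -0.78*(-5.83)^i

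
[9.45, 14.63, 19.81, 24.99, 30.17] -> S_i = 9.45 + 5.18*i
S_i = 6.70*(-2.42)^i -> [6.7, -16.21, 39.24, -94.96, 229.79]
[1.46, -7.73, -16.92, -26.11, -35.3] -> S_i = 1.46 + -9.19*i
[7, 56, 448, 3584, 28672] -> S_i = 7*8^i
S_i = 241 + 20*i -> [241, 261, 281, 301, 321]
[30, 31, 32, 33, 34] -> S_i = 30 + 1*i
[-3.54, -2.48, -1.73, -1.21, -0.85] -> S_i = -3.54*0.70^i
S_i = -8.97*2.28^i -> [-8.97, -20.45, -46.63, -106.32, -242.4]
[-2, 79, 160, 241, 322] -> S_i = -2 + 81*i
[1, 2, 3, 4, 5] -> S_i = 1 + 1*i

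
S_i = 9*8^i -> [9, 72, 576, 4608, 36864]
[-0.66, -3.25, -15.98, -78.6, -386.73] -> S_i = -0.66*4.92^i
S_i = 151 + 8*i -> [151, 159, 167, 175, 183]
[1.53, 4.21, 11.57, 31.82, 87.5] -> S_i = 1.53*2.75^i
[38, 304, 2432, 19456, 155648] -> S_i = 38*8^i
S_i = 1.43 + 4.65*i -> [1.43, 6.08, 10.73, 15.38, 20.03]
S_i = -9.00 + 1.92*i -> [-9.0, -7.08, -5.16, -3.24, -1.32]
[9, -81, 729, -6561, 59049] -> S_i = 9*-9^i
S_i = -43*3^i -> [-43, -129, -387, -1161, -3483]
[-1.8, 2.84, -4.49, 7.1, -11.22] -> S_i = -1.80*(-1.58)^i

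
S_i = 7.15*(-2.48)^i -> [7.15, -17.73, 43.98, -109.06, 270.47]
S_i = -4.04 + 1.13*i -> [-4.04, -2.91, -1.78, -0.65, 0.48]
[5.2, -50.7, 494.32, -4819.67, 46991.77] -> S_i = 5.20*(-9.75)^i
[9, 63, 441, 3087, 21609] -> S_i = 9*7^i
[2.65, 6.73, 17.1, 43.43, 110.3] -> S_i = 2.65*2.54^i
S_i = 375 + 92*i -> [375, 467, 559, 651, 743]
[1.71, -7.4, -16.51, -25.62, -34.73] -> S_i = 1.71 + -9.11*i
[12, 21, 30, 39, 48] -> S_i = 12 + 9*i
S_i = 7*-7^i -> [7, -49, 343, -2401, 16807]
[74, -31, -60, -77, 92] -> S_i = Random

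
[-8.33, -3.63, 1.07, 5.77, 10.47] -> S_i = -8.33 + 4.70*i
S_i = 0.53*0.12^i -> [0.53, 0.06, 0.01, 0.0, 0.0]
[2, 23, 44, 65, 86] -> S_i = 2 + 21*i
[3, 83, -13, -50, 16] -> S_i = Random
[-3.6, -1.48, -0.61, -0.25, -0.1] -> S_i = -3.60*0.41^i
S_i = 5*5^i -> [5, 25, 125, 625, 3125]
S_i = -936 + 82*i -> [-936, -854, -772, -690, -608]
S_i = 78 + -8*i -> [78, 70, 62, 54, 46]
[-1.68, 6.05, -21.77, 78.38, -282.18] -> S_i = -1.68*(-3.60)^i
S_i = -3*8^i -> [-3, -24, -192, -1536, -12288]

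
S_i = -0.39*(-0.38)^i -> [-0.39, 0.15, -0.06, 0.02, -0.01]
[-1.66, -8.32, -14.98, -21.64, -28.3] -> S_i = -1.66 + -6.66*i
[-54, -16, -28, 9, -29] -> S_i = Random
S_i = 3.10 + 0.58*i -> [3.1, 3.68, 4.26, 4.84, 5.42]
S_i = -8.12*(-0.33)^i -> [-8.12, 2.68, -0.88, 0.29, -0.1]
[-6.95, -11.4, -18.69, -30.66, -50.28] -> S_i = -6.95*1.64^i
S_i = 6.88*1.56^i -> [6.88, 10.73, 16.74, 26.12, 40.75]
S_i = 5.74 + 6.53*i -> [5.74, 12.27, 18.8, 25.33, 31.86]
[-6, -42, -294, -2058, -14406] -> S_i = -6*7^i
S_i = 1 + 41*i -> [1, 42, 83, 124, 165]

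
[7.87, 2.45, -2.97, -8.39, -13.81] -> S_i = 7.87 + -5.42*i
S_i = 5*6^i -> [5, 30, 180, 1080, 6480]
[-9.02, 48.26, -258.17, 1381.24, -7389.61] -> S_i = -9.02*(-5.35)^i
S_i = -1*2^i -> [-1, -2, -4, -8, -16]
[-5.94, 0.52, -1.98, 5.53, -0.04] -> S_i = Random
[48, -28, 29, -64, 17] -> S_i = Random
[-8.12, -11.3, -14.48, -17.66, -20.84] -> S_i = -8.12 + -3.18*i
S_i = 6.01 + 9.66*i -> [6.01, 15.67, 25.33, 34.99, 44.65]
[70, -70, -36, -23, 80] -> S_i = Random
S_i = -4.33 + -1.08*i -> [-4.33, -5.41, -6.49, -7.57, -8.65]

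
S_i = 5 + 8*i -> [5, 13, 21, 29, 37]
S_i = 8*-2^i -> [8, -16, 32, -64, 128]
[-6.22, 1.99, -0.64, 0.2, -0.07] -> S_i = -6.22*(-0.32)^i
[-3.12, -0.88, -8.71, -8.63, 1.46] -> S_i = Random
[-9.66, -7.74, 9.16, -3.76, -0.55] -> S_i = Random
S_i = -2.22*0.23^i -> [-2.22, -0.51, -0.12, -0.03, -0.01]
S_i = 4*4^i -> [4, 16, 64, 256, 1024]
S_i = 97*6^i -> [97, 582, 3492, 20952, 125712]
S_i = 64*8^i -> [64, 512, 4096, 32768, 262144]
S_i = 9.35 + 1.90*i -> [9.35, 11.25, 13.15, 15.05, 16.95]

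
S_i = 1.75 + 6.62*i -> [1.75, 8.37, 14.99, 21.61, 28.23]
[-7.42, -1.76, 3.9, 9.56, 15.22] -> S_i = -7.42 + 5.66*i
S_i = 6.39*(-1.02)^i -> [6.39, -6.52, 6.65, -6.78, 6.92]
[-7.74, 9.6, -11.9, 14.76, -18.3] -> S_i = -7.74*(-1.24)^i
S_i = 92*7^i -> [92, 644, 4508, 31556, 220892]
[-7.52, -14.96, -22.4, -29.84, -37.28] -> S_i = -7.52 + -7.44*i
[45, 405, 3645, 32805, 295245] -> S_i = 45*9^i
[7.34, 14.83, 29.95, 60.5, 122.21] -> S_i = 7.34*2.02^i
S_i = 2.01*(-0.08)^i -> [2.01, -0.16, 0.01, -0.0, 0.0]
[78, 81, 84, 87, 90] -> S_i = 78 + 3*i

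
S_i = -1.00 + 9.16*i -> [-1.0, 8.16, 17.32, 26.48, 35.64]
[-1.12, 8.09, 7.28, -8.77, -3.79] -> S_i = Random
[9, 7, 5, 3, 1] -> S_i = 9 + -2*i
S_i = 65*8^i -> [65, 520, 4160, 33280, 266240]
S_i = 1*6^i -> [1, 6, 36, 216, 1296]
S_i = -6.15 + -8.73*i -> [-6.15, -14.88, -23.61, -32.34, -41.07]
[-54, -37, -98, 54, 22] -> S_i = Random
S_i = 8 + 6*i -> [8, 14, 20, 26, 32]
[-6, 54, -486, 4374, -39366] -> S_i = -6*-9^i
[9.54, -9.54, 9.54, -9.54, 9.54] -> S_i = 9.54*(-1.00)^i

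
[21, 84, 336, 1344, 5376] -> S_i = 21*4^i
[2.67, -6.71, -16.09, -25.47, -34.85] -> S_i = 2.67 + -9.38*i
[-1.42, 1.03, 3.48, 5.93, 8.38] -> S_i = -1.42 + 2.45*i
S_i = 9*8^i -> [9, 72, 576, 4608, 36864]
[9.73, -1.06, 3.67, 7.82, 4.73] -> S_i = Random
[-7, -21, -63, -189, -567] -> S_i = -7*3^i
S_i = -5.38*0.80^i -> [-5.38, -4.3, -3.44, -2.75, -2.2]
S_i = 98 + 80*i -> [98, 178, 258, 338, 418]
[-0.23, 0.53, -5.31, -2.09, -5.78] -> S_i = Random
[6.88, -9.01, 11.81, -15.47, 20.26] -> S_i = 6.88*(-1.31)^i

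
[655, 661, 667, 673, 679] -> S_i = 655 + 6*i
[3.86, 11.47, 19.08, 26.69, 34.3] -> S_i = 3.86 + 7.61*i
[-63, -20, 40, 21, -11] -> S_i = Random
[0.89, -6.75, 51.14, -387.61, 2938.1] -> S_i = 0.89*(-7.58)^i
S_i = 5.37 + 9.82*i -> [5.37, 15.19, 25.01, 34.83, 44.65]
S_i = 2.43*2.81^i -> [2.43, 6.83, 19.19, 53.92, 151.51]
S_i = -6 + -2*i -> [-6, -8, -10, -12, -14]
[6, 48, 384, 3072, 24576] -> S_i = 6*8^i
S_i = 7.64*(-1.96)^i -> [7.64, -14.97, 29.35, -57.53, 112.75]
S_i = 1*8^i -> [1, 8, 64, 512, 4096]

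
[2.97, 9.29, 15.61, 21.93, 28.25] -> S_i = 2.97 + 6.32*i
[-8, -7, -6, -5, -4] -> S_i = -8 + 1*i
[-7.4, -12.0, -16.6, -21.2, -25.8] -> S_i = -7.40 + -4.60*i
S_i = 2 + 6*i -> [2, 8, 14, 20, 26]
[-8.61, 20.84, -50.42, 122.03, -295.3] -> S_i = -8.61*(-2.42)^i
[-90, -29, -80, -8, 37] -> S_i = Random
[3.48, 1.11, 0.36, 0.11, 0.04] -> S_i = 3.48*0.32^i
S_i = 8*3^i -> [8, 24, 72, 216, 648]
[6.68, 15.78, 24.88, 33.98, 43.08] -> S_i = 6.68 + 9.10*i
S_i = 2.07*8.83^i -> [2.07, 18.28, 161.4, 1425.12, 12583.84]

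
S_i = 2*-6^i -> [2, -12, 72, -432, 2592]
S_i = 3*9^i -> [3, 27, 243, 2187, 19683]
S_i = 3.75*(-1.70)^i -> [3.75, -6.38, 10.84, -18.42, 31.32]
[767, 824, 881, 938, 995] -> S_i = 767 + 57*i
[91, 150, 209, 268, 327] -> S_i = 91 + 59*i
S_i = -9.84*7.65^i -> [-9.84, -75.28, -575.86, -4405.34, -33700.85]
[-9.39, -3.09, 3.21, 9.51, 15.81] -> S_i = -9.39 + 6.30*i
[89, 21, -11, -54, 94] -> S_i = Random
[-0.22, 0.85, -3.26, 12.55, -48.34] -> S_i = -0.22*(-3.85)^i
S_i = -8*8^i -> [-8, -64, -512, -4096, -32768]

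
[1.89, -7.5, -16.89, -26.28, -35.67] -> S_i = 1.89 + -9.39*i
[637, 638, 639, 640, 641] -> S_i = 637 + 1*i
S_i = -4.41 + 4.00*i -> [-4.41, -0.41, 3.59, 7.59, 11.59]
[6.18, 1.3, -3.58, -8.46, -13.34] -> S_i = 6.18 + -4.88*i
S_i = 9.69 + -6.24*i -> [9.69, 3.45, -2.79, -9.03, -15.27]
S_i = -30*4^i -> [-30, -120, -480, -1920, -7680]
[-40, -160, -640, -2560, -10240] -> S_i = -40*4^i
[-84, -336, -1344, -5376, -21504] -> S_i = -84*4^i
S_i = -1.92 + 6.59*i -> [-1.92, 4.67, 11.26, 17.85, 24.44]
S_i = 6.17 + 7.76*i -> [6.17, 13.93, 21.69, 29.45, 37.21]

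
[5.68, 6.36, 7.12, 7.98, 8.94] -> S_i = 5.68*1.12^i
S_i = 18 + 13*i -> [18, 31, 44, 57, 70]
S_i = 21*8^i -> [21, 168, 1344, 10752, 86016]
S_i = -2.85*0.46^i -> [-2.85, -1.31, -0.6, -0.28, -0.13]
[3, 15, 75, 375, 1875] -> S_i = 3*5^i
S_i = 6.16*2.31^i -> [6.16, 14.23, 32.87, 75.93, 175.4]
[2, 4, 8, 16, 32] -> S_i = 2*2^i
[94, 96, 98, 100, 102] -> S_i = 94 + 2*i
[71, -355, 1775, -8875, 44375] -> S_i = 71*-5^i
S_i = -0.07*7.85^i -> [-0.07, -0.55, -4.31, -33.86, -265.81]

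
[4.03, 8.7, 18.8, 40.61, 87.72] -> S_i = 4.03*2.16^i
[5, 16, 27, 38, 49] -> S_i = 5 + 11*i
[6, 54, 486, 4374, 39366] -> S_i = 6*9^i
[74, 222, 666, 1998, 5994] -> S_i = 74*3^i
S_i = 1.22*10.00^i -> [1.22, 12.2, 122.0, 1220.0, 12200.0]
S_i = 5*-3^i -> [5, -15, 45, -135, 405]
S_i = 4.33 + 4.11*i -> [4.33, 8.44, 12.55, 16.66, 20.77]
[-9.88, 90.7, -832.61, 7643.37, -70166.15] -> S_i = -9.88*(-9.18)^i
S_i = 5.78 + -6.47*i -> [5.78, -0.69, -7.16, -13.63, -20.1]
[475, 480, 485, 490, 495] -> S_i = 475 + 5*i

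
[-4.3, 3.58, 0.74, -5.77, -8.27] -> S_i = Random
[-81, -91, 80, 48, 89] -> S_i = Random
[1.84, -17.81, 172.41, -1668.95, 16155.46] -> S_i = 1.84*(-9.68)^i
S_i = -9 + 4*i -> [-9, -5, -1, 3, 7]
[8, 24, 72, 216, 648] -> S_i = 8*3^i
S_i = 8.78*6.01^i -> [8.78, 52.77, 317.13, 1905.98, 11454.93]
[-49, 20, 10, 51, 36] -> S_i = Random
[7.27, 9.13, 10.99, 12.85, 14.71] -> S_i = 7.27 + 1.86*i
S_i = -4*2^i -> [-4, -8, -16, -32, -64]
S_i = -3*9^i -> [-3, -27, -243, -2187, -19683]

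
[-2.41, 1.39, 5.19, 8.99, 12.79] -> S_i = -2.41 + 3.80*i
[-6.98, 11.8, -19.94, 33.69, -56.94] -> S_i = -6.98*(-1.69)^i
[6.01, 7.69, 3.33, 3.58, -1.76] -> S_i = Random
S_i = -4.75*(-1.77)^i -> [-4.75, 8.41, -14.88, 26.34, -46.62]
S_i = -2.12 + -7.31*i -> [-2.12, -9.43, -16.74, -24.05, -31.36]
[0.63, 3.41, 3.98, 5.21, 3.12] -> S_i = Random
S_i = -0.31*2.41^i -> [-0.31, -0.75, -1.8, -4.34, -10.46]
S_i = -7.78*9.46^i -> [-7.78, -73.6, -696.24, -6586.47, -62308.05]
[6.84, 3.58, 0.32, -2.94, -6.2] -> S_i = 6.84 + -3.26*i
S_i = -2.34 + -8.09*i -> [-2.34, -10.43, -18.52, -26.61, -34.7]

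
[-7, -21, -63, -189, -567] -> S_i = -7*3^i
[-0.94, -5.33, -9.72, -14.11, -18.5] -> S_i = -0.94 + -4.39*i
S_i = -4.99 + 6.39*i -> [-4.99, 1.4, 7.79, 14.18, 20.57]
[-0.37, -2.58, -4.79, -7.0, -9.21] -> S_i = -0.37 + -2.21*i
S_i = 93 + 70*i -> [93, 163, 233, 303, 373]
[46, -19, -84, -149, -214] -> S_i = 46 + -65*i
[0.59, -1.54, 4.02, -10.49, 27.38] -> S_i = 0.59*(-2.61)^i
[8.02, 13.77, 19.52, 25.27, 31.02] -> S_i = 8.02 + 5.75*i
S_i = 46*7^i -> [46, 322, 2254, 15778, 110446]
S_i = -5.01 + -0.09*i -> [-5.01, -5.1, -5.19, -5.28, -5.37]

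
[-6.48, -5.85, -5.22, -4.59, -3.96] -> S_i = -6.48 + 0.63*i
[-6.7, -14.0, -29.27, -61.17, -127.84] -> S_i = -6.70*2.09^i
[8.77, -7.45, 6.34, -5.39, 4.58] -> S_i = 8.77*(-0.85)^i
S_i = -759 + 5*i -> [-759, -754, -749, -744, -739]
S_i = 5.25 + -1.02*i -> [5.25, 4.23, 3.21, 2.19, 1.17]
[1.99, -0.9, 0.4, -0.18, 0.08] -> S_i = 1.99*(-0.45)^i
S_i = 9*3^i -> [9, 27, 81, 243, 729]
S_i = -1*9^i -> [-1, -9, -81, -729, -6561]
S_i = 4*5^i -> [4, 20, 100, 500, 2500]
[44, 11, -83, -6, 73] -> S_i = Random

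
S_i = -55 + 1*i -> [-55, -54, -53, -52, -51]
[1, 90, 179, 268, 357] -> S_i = 1 + 89*i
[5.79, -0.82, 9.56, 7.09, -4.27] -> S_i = Random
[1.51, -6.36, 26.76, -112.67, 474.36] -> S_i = 1.51*(-4.21)^i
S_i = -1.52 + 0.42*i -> [-1.52, -1.1, -0.68, -0.26, 0.16]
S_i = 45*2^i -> [45, 90, 180, 360, 720]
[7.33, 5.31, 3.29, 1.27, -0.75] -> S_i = 7.33 + -2.02*i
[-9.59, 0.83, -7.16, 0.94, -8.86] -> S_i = Random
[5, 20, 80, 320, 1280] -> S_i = 5*4^i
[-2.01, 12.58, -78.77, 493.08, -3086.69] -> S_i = -2.01*(-6.26)^i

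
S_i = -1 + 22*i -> [-1, 21, 43, 65, 87]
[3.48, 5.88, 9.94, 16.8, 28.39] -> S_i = 3.48*1.69^i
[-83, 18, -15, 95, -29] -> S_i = Random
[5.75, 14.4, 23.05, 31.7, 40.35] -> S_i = 5.75 + 8.65*i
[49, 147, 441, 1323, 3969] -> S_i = 49*3^i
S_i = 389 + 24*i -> [389, 413, 437, 461, 485]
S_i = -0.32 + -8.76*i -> [-0.32, -9.08, -17.84, -26.6, -35.36]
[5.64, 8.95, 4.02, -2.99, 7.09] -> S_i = Random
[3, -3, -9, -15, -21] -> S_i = 3 + -6*i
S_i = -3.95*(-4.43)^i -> [-3.95, 17.5, -77.52, 343.41, -1521.29]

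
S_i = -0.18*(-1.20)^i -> [-0.18, 0.22, -0.26, 0.31, -0.37]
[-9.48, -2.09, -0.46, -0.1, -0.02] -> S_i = -9.48*0.22^i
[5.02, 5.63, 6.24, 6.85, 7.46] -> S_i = 5.02 + 0.61*i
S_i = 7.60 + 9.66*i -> [7.6, 17.26, 26.92, 36.58, 46.24]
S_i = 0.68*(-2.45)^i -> [0.68, -1.67, 4.08, -10.0, 24.5]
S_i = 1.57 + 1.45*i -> [1.57, 3.02, 4.47, 5.92, 7.37]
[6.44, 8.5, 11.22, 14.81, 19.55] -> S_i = 6.44*1.32^i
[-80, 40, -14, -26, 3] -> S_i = Random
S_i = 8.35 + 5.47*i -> [8.35, 13.82, 19.29, 24.76, 30.23]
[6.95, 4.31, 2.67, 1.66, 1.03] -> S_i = 6.95*0.62^i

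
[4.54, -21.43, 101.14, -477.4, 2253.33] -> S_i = 4.54*(-4.72)^i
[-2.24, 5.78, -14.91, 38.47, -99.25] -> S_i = -2.24*(-2.58)^i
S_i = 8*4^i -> [8, 32, 128, 512, 2048]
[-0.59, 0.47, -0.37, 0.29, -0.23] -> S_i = -0.59*(-0.79)^i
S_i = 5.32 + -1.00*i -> [5.32, 4.32, 3.32, 2.32, 1.32]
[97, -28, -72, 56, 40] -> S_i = Random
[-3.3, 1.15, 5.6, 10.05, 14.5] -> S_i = -3.30 + 4.45*i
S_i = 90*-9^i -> [90, -810, 7290, -65610, 590490]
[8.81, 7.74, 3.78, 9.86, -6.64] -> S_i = Random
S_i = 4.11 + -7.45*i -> [4.11, -3.34, -10.79, -18.24, -25.69]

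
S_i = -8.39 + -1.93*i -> [-8.39, -10.32, -12.25, -14.18, -16.11]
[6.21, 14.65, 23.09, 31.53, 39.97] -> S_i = 6.21 + 8.44*i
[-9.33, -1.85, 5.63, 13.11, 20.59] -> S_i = -9.33 + 7.48*i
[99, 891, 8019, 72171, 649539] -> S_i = 99*9^i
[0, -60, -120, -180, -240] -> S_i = 0 + -60*i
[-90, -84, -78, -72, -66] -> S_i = -90 + 6*i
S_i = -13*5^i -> [-13, -65, -325, -1625, -8125]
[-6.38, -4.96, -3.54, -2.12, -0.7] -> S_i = -6.38 + 1.42*i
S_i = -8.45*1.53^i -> [-8.45, -12.93, -19.78, -30.26, -46.3]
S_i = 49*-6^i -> [49, -294, 1764, -10584, 63504]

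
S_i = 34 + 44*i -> [34, 78, 122, 166, 210]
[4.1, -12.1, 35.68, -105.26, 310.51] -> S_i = 4.10*(-2.95)^i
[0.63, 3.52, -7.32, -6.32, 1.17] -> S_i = Random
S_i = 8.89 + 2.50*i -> [8.89, 11.39, 13.89, 16.39, 18.89]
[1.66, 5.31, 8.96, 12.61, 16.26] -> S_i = 1.66 + 3.65*i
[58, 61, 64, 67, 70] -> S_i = 58 + 3*i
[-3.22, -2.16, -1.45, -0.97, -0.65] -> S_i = -3.22*0.67^i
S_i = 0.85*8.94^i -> [0.85, 7.6, 67.94, 607.34, 5429.61]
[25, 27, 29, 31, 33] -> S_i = 25 + 2*i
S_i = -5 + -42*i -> [-5, -47, -89, -131, -173]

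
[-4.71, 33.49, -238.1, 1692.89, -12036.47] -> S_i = -4.71*(-7.11)^i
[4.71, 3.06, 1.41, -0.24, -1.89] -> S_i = 4.71 + -1.65*i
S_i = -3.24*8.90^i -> [-3.24, -28.84, -256.64, -2284.1, -20328.49]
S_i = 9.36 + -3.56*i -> [9.36, 5.8, 2.24, -1.32, -4.88]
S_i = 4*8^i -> [4, 32, 256, 2048, 16384]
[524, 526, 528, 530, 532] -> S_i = 524 + 2*i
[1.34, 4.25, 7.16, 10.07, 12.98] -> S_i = 1.34 + 2.91*i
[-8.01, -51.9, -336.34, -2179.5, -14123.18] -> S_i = -8.01*6.48^i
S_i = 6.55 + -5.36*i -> [6.55, 1.19, -4.17, -9.53, -14.89]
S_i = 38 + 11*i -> [38, 49, 60, 71, 82]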